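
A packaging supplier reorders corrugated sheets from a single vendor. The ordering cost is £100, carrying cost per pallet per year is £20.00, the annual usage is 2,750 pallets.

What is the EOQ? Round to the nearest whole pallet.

2DS/H = 2·2,750·100/20 = 27,500.00
EOQ = √27,500.00 ≈ 165.83

166 pallets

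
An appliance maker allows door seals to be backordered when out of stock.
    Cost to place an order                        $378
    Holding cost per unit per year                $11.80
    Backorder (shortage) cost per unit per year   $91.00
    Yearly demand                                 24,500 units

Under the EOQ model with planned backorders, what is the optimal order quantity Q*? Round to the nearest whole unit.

1,332 units

Basic EOQ = √(2·24,500·378/11.8) = 1,252.861
Backorder adjustment √((H+b)/b) = √((11.8+91)/91) = 1.0629
Q* = 1,252.861 × 1.0629 ≈ 1,331.62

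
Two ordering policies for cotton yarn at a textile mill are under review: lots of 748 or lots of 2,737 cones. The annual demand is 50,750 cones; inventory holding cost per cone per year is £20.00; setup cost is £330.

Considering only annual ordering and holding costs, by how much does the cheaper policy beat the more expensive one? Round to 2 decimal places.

Annual cost at Q: ordering D·S/Q plus holding Q·H/2.
TC(748) = (50,750/748)×330 + (748/2)×20 = £29,869.71
TC(2,737) = (50,750/2,737)×330 + (2,737/2)×20 = £33,488.93
|ΔTC| = |£29,869.71 − £33,488.93| = £3,619.22

£3,619.22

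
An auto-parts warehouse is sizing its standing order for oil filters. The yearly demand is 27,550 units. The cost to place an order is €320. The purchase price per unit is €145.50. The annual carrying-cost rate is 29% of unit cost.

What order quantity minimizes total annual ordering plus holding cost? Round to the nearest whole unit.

646 units

Carrying cost H = €145.5 × 29% = €42.1950/unit/yr
2DS/H = 2·27,550·320/42.195 = 417,869.42
EOQ = √417,869.42 ≈ 646.43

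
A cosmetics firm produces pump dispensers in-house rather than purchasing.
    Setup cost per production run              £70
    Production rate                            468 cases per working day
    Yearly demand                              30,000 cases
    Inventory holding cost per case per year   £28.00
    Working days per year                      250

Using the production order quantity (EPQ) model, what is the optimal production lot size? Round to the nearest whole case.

d = 30,000/250 = 120.0000 cases/day;  effective holding cost H(1 − d/p) = 28·(1 − 120.0000/468) = 20.82051
Q* = √(2DS / H_eff) = √(2·30,000·70 / 20.82051) ≈ 449.14

449 cases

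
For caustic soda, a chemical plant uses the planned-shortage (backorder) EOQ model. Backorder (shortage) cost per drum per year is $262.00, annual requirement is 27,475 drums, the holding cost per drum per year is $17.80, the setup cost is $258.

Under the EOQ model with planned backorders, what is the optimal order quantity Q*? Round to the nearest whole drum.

Q* = √(2DS/H) · √((H + b)/b)
   = √(2 × 27,475 × 258 / 17.8) · √((17.8 + 262) / 262)
   = 892.450 × 1.0334 ≈ 922.27

922 drums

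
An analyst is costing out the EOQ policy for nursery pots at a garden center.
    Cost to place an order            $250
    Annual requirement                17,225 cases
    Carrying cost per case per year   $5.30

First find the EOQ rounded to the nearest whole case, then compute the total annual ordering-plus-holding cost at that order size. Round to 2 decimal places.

$6,756.20

Optimal lot size Q* = (2 × 17,225 × $250 / $5.3)^½ ≈ 1,274.75 → Q = 1,275 cases
Annual ordering cost = (D/Q)·S = (17,225/1,275) × 250 = $3,377.45
Annual holding cost  = (Q/2)·H = (1,275/2) × 5.3 = $3,378.75
Total = $3,377.45 + $3,378.75 = $6,756.20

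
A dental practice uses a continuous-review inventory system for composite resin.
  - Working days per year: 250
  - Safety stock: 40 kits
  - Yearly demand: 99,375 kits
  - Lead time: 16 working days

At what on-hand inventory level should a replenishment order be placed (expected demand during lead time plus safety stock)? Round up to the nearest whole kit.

Daily demand d = 99,375 / 250 = 397.500 kits/day
Demand during lead time = 397.500 × 16 = 6,360.00
Reorder point = 6,360.00 + 40 = 6,400.00 → round up

6,400 kits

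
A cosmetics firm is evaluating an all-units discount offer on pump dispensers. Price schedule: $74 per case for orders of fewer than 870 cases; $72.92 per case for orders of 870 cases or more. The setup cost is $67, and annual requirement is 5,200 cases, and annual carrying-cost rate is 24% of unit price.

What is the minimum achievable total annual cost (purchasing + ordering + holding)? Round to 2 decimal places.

$387,197.31

H₁ = 24%×$74 = $17.7600;  H₂ = 24%×$72.92 = $17.5008
EOQ₁ = √(2×5,200×67/17.7600) = 198.08  (< 870, feasible at tier 1)
EOQ₂ = √(2×5,200×67/17.5008) = 199.54  (< 870 → use Q = 870 at tier-2 price)
TC(tier 1 (EOQ₁), Q≈198.1) = $388,317.84
TC(tier 2, Q≈870.0) = $387,197.31
Minimum at tier 2: $387,197.31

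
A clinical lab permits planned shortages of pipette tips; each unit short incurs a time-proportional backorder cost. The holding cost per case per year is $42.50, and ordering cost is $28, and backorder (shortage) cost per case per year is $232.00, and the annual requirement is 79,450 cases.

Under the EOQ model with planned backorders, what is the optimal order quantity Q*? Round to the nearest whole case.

352 cases

Basic EOQ = √(2·79,450·28/42.5) = 323.554
Backorder adjustment √((H+b)/b) = √((42.5+232)/232) = 1.0877
Q* = 323.554 × 1.0877 ≈ 351.94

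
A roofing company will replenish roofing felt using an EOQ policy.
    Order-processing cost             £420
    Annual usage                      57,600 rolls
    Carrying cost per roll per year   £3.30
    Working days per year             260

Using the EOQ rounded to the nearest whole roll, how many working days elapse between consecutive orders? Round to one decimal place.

Optimal lot size Q* = (2 × 57,600 × £420 / £3.3)^½ ≈ 3,829.08 → Q = 3,829 rolls
Days between orders = 260 / (D/Q) = 260 / 15.043 ≈ 17.284

17.3 days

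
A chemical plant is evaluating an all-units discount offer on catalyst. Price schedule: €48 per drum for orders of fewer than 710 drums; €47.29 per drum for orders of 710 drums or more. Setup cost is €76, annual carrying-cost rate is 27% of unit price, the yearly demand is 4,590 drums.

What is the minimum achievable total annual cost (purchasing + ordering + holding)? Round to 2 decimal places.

€222,085.17

H₁ = 27%×€48 = €12.9600;  H₂ = 27%×€47.29 = €12.7683
EOQ₁ = √(2×4,590×76/12.9600) = 232.02  (< 710, feasible at tier 1)
EOQ₂ = √(2×4,590×76/12.7683) = 233.76  (< 710 → use Q = 710 at tier-2 price)
TC(tier 1 (EOQ₁), Q≈232.0) = €223,326.98
TC(tier 2, Q≈710.0) = €222,085.17
Minimum at tier 2: €222,085.17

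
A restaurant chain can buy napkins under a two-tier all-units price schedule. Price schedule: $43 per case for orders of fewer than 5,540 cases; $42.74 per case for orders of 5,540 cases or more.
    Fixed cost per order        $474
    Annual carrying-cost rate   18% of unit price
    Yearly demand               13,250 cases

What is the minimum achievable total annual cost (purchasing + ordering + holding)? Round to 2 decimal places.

$579,610.13

H₁ = 18%×$43 = $7.7400;  H₂ = 18%×$42.74 = $7.6932
EOQ₁ = √(2×13,250×474/7.7400) = 1,273.92  (< 5,540, feasible at tier 1)
EOQ₂ = √(2×13,250×474/7.6932) = 1,277.79  (< 5,540 → use Q = 5,540 at tier-2 price)
TC(tier 1 (EOQ₁), Q≈1,273.9) = $579,610.13
TC(tier 2, Q≈5,540.0) = $588,748.83
Minimum at tier 1 (EOQ₁): $579,610.13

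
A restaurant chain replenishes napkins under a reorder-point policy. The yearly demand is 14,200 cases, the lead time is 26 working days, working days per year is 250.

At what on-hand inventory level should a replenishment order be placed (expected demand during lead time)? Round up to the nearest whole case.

1,477 cases

Daily demand d = 14,200 / 250 = 56.800 cases/day
Demand during lead time = 56.800 × 26 = 1,476.80
Reorder point = 1,476.80 → round up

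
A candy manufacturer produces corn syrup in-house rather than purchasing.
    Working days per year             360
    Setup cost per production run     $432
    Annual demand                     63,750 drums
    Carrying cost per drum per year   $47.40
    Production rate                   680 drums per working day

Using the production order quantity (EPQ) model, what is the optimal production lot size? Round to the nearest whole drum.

Daily demand d = 63,750/360 = 177.083; p = 680; 1 − d/p = 0.73958
EPQ = √(2DS / (H(1 − d/p)))
    = √(2 × 63,750 × 432 / (47.4 × 0.73958)) ≈ 1,253.47

1,253 drums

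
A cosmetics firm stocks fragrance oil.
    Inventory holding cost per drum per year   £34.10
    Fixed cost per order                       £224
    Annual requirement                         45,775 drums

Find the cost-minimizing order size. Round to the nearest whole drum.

775 drums

Q* = √(2·D·S / H) = √(2·45,775·224 / 34.1) = √601,384.2 ≈ 775.49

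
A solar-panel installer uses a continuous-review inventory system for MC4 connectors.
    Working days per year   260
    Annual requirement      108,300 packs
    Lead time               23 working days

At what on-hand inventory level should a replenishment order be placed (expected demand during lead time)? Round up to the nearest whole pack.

9,581 packs

Daily demand d = 108,300 / 260 = 416.538 packs/day
Demand during lead time = 416.538 × 23 = 9,580.38
Reorder point = 9,580.38 → round up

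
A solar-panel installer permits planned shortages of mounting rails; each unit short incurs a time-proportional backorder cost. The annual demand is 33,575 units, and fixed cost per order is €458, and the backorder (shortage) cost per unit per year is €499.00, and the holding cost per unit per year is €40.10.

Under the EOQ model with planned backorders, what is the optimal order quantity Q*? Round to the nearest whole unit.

Basic EOQ = √(2·33,575·458/40.1) = 875.757
Backorder adjustment √((H+b)/b) = √((40.1+499)/499) = 1.0394
Q* = 875.757 × 1.0394 ≈ 910.27

910 units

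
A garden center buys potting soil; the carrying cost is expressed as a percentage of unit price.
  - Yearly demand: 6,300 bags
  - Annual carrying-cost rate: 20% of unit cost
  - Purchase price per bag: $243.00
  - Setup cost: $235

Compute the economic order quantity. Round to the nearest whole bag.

Carrying cost H = $243 × 20% = $48.6000/bag/yr
Optimal lot size Q* = (2 × 6,300 × $235 / $48.6)^½ ≈ 246.83

247 bags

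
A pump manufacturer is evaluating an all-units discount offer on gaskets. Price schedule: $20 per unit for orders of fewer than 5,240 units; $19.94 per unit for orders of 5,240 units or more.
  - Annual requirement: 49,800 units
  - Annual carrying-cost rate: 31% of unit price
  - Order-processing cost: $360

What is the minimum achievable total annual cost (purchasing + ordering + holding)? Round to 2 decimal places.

$1,010,909.97

H₁ = 31%×$20 = $6.2000;  H₂ = 31%×$19.94 = $6.1814
EOQ₁ = √(2×49,800×360/6.2000) = 2,404.83  (< 5,240, feasible at tier 1)
EOQ₂ = √(2×49,800×360/6.1814) = 2,408.45  (< 5,240 → use Q = 5,240 at tier-2 price)
TC(tier 1 (EOQ₁), Q≈2,404.8) = $1,010,909.97
TC(tier 2, Q≈5,240.0) = $1,012,628.64
Minimum at tier 1 (EOQ₁): $1,010,909.97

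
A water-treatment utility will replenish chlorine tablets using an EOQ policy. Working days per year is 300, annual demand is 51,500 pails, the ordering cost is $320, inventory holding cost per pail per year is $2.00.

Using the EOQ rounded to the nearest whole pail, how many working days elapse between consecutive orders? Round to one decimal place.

Optimal lot size Q* = (2 × 51,500 × $320 / $2)^½ ≈ 4,059.56 → Q = 4,060 pails
Days between orders = 300 / (D/Q) = 300 / 12.685 ≈ 23.650

23.7 days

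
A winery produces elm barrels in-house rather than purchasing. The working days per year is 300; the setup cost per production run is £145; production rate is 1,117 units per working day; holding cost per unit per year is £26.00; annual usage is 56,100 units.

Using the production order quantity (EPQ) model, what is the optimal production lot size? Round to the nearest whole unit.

Daily demand d = 56,100/300 = 187.000; p = 1117; 1 − d/p = 0.83259
EPQ = √(2DS / (H(1 − d/p)))
    = √(2 × 56,100 × 145 / (26 × 0.83259)) ≈ 866.92

867 units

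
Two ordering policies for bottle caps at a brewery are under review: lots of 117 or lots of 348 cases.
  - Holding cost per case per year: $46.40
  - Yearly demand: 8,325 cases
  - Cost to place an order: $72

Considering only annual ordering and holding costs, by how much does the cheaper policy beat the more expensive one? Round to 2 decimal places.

TC(Q) = (D/Q)S + (Q/2)H
TC(117) = (8,325/117)×72 + (117/2)×46.4 = $7,837.48
TC(348) = (8,325/348)×72 + (348/2)×46.4 = $9,796.01
Lots of 117 are cheaper by $1,958.54.

$1,958.54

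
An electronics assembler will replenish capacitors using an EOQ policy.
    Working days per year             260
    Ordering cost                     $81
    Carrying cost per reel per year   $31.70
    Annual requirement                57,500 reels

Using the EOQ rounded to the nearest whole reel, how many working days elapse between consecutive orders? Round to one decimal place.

2.5 days

Q* = √(2·D·S / H) = √(2·57,500·81 / 31.7) = √293,848.6 ≈ 542.08 → Q = 542 reels
Days between orders = 260 / (D/Q) = 260 / 106.089 ≈ 2.451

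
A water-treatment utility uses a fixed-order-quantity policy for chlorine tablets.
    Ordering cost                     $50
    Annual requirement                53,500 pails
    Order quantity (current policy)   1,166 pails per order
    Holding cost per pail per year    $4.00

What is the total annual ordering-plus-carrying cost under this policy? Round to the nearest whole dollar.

$4,626

Annual ordering cost = (D/Q)·S = (53,500/1,166) × 50 = $2,294.17
Annual holding cost  = (Q/2)·H = (1,166/2) × 4 = $2,332.00
Total = $2,294.17 + $2,332.00 = $4,626.17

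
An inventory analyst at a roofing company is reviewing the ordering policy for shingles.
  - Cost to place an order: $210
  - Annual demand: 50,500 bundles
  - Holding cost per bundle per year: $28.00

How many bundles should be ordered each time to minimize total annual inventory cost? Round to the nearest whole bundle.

Q* = √(2·D·S / H) = √(2·50,500·210 / 28) = √757,500.0 ≈ 870.34

870 bundles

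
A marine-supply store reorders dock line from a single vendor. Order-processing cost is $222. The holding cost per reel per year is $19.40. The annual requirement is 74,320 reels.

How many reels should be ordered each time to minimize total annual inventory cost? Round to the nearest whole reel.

1,304 reels

EOQ = √(2DS/H) = √(2 × 74,320 × 222 / 19.4)
    = √(1,700,931.96) ≈ 1,304.20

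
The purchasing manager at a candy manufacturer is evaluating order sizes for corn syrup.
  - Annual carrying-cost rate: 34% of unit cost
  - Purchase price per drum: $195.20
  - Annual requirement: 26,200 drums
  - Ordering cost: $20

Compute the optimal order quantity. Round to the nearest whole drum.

126 drums

Holding cost per drum per year: H = 34% × $195.2 = $66.3680
Optimal lot size Q* = (2 × 26,200 × $20 / $66.368)^½ ≈ 125.66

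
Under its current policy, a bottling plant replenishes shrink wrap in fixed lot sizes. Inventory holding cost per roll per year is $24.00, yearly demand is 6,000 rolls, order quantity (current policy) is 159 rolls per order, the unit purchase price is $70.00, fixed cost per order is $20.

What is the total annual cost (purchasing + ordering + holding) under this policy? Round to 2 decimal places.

Annual ordering cost = (D/Q)·S = (6,000/159) × 20 = $754.72
Annual holding cost  = (Q/2)·H = (159/2) × 24 = $1,908.00
Purchase cost = D·C = 6,000 × 70 = $420,000.00
Total = $754.72 + $1,908.00 + $420,000.00 = $422,662.72

$422,662.72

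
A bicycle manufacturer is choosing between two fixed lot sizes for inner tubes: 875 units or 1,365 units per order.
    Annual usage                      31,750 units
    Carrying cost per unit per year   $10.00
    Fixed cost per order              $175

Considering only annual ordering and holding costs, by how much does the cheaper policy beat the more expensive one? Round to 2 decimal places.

$170.51

For each Q, cost = (D/Q)·S + (Q/2)·H.
TC(875) = (31,750/875)×175 + (875/2)×10 = $10,725.00
TC(1,365) = (31,750/1,365)×175 + (1,365/2)×10 = $10,895.51
Lots of 875 are cheaper by $170.51.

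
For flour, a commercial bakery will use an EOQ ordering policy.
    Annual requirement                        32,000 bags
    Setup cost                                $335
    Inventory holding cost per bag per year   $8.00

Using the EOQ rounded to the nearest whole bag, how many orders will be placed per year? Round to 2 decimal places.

Q* = √(2·D·S / H) = √(2·32,000·335 / 8) = √2,680,000.0 ≈ 1,637.07 → Q = 1,637
N = D/Q = 32,000/1,637 ≈ 19.548 orders/yr

19.55 orders per year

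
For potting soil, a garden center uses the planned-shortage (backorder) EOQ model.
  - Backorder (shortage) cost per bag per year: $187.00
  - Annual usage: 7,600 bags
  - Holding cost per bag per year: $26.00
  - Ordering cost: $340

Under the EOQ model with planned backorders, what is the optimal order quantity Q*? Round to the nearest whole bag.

476 bags

Basic EOQ = √(2·7,600·340/26) = 445.835
Backorder adjustment √((H+b)/b) = √((26+187)/187) = 1.0673
Q* = 445.835 × 1.0673 ≈ 475.82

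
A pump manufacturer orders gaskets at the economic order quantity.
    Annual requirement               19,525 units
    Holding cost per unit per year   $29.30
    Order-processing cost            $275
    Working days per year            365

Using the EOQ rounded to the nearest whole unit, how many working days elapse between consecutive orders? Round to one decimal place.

2DS/H = 2·19,525·275/29.3 = 366,510.24
EOQ = √366,510.24 ≈ 605.40 → Q = 605 units
Days between orders = 365 / (D/Q) = 365 / 32.273 ≈ 11.310

11.3 days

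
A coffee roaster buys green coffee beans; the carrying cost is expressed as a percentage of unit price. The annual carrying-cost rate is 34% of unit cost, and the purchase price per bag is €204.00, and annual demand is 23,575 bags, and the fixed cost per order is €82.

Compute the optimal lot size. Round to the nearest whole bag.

Holding cost per bag per year: H = 34% × €204 = €69.3600
Optimal lot size Q* = (2 × 23,575 × €82 / €69.36)^½ ≈ 236.10

236 bags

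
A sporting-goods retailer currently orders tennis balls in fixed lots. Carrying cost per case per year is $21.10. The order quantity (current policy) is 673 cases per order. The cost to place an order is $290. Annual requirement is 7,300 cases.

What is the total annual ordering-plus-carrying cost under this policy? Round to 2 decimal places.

Orders/yr = 7,300/673 = 10.847; ordering cost = 10.847 × $290 = $3,145.62
Average inventory = 673/2 = 336.5; holding cost = 336.5 × $21.1 = $7,100.15
Total = $3,145.62 + $7,100.15 = $10,245.77

$10,245.77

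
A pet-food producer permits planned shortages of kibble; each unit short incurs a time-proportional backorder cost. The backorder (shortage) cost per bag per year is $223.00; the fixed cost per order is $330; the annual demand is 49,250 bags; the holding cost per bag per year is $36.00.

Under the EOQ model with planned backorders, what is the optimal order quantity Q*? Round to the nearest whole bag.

Basic EOQ = √(2·49,250·330/36) = 950.219
Backorder adjustment √((H+b)/b) = √((36+223)/223) = 1.0777
Q* = 950.219 × 1.0777 ≈ 1,024.05

1,024 bags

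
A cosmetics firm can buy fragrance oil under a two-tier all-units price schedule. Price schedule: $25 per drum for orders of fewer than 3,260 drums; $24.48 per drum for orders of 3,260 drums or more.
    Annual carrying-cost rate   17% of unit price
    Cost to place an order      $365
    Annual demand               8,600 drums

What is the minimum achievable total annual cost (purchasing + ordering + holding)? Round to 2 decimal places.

$218,274.29

H₁ = 17%×$25 = $4.2500;  H₂ = 17%×$24.48 = $4.1616
EOQ₁ = √(2×8,600×365/4.2500) = 1,215.39  (< 3,260, feasible at tier 1)
EOQ₂ = √(2×8,600×365/4.1616) = 1,228.23  (< 3,260 → use Q = 3,260 at tier-2 price)
TC(tier 1 (EOQ₁), Q≈1,215.4) = $220,165.41
TC(tier 2, Q≈3,260.0) = $218,274.29
Minimum at tier 2: $218,274.29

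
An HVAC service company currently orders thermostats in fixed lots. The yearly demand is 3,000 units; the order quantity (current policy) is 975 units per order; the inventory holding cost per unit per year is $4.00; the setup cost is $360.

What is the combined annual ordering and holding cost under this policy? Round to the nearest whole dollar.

$3,058

Annual ordering cost = (D/Q)·S = (3,000/975) × 360 = $1,107.69
Annual holding cost  = (Q/2)·H = (975/2) × 4 = $1,950.00
Total = $1,107.69 + $1,950.00 = $3,057.69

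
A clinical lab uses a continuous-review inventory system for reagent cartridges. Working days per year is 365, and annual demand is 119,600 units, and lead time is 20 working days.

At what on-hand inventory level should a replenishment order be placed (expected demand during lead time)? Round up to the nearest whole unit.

Daily demand d = 119,600 / 365 = 327.671 units/day
Demand during lead time = 327.671 × 20 = 6,553.42
Reorder point = 6,553.42 → round up

6,554 units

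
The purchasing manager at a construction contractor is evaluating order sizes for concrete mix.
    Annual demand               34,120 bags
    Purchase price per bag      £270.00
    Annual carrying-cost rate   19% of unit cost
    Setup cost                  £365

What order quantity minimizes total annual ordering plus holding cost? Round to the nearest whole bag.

Carrying cost H = £270 × 19% = £51.3000/bag/yr
Q* = √(2·D·S / H) = √(2·34,120·365 / 51.3) = √485,528.3 ≈ 696.80

697 bags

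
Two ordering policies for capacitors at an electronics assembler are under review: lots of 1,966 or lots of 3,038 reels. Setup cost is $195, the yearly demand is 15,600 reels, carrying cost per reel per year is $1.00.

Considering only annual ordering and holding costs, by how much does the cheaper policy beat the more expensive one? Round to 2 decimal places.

$9.99

TC(Q) = (D/Q)S + (Q/2)H
TC(1,966) = (15,600/1,966)×195 + (1,966/2)×1 = $2,530.30
TC(3,038) = (15,600/3,038)×195 + (3,038/2)×1 = $2,520.32
|ΔTC| = |$2,530.30 − $2,520.32| = $9.99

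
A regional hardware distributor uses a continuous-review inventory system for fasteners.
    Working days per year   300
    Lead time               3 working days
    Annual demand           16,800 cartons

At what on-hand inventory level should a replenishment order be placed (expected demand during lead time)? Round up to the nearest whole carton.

168 cartons

Daily demand d = 16,800 / 300 = 56.000 cartons/day
Demand during lead time = 56.000 × 3 = 168.00
Reorder point = 168.00 → round up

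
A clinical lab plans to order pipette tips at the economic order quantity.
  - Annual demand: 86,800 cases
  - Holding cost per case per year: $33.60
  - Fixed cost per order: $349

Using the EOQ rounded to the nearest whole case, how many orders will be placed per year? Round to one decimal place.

64.6 orders per year

Optimal lot size Q* = (2 × 86,800 × $349 / $33.6)^½ ≈ 1,342.82 → Q = 1,343
N = D/Q = 86,800/1,343 ≈ 64.631 orders/yr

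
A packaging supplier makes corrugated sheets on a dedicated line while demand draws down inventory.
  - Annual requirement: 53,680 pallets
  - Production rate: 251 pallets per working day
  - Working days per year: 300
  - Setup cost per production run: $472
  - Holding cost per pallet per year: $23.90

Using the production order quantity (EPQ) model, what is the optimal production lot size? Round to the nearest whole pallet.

Daily demand d = 53,680/300 = 178.933; p = 251; 1 − d/p = 0.28712
EPQ = √(2DS / (H(1 − d/p)))
    = √(2 × 53,680 × 472 / (23.9 × 0.28712)) ≈ 2,717.46

2,717 pallets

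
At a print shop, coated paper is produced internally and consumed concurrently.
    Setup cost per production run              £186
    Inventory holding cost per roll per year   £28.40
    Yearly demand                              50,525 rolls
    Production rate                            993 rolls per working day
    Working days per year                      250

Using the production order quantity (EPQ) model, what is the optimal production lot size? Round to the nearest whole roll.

912 rolls

Daily demand d = 50,525/250 = 202.100; p = 993; 1 − d/p = 0.79648
EPQ = √(2DS / (H(1 − d/p)))
    = √(2 × 50,525 × 186 / (28.4 × 0.79648)) ≈ 911.55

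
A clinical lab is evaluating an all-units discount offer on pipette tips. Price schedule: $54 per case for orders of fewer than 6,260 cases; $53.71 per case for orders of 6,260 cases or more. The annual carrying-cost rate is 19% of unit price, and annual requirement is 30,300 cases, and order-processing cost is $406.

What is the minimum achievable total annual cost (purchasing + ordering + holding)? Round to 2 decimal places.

H₁ = 19%×$54 = $10.2600;  H₂ = 19%×$53.71 = $10.2049
EOQ₁ = √(2×30,300×406/10.2600) = 1,548.55  (< 6,260, feasible at tier 1)
EOQ₂ = √(2×30,300×406/10.2049) = 1,552.73  (< 6,260 → use Q = 6,260 at tier-2 price)
TC(tier 1 (EOQ₁), Q≈1,548.6) = $1,652,088.14
TC(tier 2, Q≈6,260.0) = $1,661,319.48
Minimum at tier 1 (EOQ₁): $1,652,088.14

$1,652,088.14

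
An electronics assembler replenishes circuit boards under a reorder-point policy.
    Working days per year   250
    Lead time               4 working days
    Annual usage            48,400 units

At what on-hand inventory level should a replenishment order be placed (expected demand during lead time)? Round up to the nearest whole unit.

Daily demand d = 48,400 / 250 = 193.600 units/day
Demand during lead time = 193.600 × 4 = 774.40
Reorder point = 774.40 → round up

775 units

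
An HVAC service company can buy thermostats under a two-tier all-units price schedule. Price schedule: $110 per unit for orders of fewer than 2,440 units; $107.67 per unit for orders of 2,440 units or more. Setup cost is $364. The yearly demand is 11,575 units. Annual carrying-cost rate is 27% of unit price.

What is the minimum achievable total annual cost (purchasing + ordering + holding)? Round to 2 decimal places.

$1,283,473.51

H₁ = 27%×$110 = $29.7000;  H₂ = 27%×$107.67 = $29.0709
EOQ₁ = √(2×11,575×364/29.7000) = 532.66  (< 2,440, feasible at tier 1)
EOQ₂ = √(2×11,575×364/29.0709) = 538.39  (< 2,440 → use Q = 2,440 at tier-2 price)
TC(tier 1 (EOQ₁), Q≈532.7) = $1,289,069.92
TC(tier 2, Q≈2,440.0) = $1,283,473.51
Minimum at tier 2: $1,283,473.51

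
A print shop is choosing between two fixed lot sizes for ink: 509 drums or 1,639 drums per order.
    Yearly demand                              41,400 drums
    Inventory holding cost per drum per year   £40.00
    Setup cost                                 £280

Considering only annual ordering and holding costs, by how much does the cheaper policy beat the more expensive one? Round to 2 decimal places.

£6,898.54

TC(Q) = (D/Q)S + (Q/2)H
TC(509) = (41,400/509)×280 + (509/2)×40 = £32,954.07
TC(1,639) = (41,400/1,639)×280 + (1,639/2)×40 = £39,852.61
Lots of 509 are cheaper by £6,898.54.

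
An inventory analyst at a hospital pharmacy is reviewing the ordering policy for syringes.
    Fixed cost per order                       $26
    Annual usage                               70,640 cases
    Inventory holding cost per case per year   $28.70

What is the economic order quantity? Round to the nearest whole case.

2DS/H = 2·70,640·26/28.7 = 127,988.85
EOQ = √127,988.85 ≈ 357.76

358 cases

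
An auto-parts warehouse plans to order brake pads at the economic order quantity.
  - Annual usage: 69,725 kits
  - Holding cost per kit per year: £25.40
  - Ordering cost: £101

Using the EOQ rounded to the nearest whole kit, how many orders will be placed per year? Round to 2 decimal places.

EOQ = √(2DS/H) = √(2 × 69,725 × 101 / 25.4)
    = √(554,505.91) ≈ 744.65 → Q = 745
N = D/Q = 69,725/745 ≈ 93.591 orders/yr

93.59 orders per year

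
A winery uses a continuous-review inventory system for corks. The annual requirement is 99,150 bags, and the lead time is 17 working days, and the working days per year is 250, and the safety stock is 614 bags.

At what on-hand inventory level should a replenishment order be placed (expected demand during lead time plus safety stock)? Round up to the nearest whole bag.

Daily demand d = 99,150 / 250 = 396.600 bags/day
Demand during lead time = 396.600 × 17 = 6,742.20
Reorder point = 6,742.20 + 614 = 7,356.20 → round up

7,357 bags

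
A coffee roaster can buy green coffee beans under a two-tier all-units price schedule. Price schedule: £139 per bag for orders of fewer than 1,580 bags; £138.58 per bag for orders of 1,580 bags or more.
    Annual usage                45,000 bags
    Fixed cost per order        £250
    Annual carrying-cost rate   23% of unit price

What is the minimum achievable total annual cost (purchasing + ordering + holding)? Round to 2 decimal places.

H₁ = 23%×£139 = £31.9700;  H₂ = 23%×£138.58 = £31.8734
EOQ₁ = √(2×45,000×250/31.9700) = 838.92  (< 1,580, feasible at tier 1)
EOQ₂ = √(2×45,000×250/31.8734) = 840.19  (< 1,580 → use Q = 1,580 at tier-2 price)
TC(tier 1 (EOQ₁), Q≈838.9) = £6,281,820.23
TC(tier 2, Q≈1,580.0) = £6,268,400.24
Minimum at tier 2: £6,268,400.24

£6,268,400.24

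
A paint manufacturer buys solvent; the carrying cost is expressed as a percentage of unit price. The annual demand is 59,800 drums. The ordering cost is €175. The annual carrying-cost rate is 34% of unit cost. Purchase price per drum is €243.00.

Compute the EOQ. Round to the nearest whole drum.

H = i·C = 0.34 × €243 = €82.6200 per drum-year
Optimal lot size Q* = (2 × 59,800 × €175 / €82.62)^½ ≈ 503.32

503 drums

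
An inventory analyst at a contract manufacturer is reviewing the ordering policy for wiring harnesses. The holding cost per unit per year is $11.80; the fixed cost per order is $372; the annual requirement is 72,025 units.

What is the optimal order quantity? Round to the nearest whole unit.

2,131 units

EOQ = √(2DS/H) = √(2 × 72,025 × 372 / 11.8)
    = √(4,541,237.29) ≈ 2,131.02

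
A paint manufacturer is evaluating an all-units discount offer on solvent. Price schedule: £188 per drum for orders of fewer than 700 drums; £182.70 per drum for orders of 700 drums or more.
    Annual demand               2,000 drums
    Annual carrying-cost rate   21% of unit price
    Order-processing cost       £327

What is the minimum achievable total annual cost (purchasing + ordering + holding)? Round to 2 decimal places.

H₁ = 21%×£188 = £39.4800;  H₂ = 21%×£182.70 = £38.3670
EOQ₁ = √(2×2,000×327/39.4800) = 182.02  (< 700, feasible at tier 1)
EOQ₂ = √(2×2,000×327/38.3670) = 184.64  (< 700 → use Q = 700 at tier-2 price)
TC(tier 1 (EOQ₁), Q≈182.0) = £383,186.09
TC(tier 2, Q≈700.0) = £379,762.74
Minimum at tier 2: £379,762.74

£379,762.74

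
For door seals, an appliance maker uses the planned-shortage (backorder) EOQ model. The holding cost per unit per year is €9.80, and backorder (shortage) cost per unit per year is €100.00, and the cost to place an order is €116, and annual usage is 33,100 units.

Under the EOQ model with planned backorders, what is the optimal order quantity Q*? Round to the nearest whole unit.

Basic EOQ = √(2·33,100·116/9.8) = 885.207
Backorder adjustment √((H+b)/b) = √((9.8+100)/100) = 1.0479
Q* = 885.207 × 1.0479 ≈ 927.57

928 units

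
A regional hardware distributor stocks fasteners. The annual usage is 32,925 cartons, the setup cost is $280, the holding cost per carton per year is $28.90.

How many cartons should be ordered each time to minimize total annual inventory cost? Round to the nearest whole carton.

799 cartons

2DS/H = 2·32,925·280/28.9 = 637,993.08
EOQ = √637,993.08 ≈ 798.74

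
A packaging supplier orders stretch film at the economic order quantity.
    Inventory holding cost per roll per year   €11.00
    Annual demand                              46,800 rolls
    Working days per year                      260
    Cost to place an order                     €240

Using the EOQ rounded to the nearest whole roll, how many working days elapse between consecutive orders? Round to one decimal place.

7.9 days

Q* = √(2·D·S / H) = √(2·46,800·240 / 11) = √2,042,181.8 ≈ 1,429.05 → Q = 1,429 rolls
T = Q/D × 260 days = 1,429/46,800 × 260 = 7.939 days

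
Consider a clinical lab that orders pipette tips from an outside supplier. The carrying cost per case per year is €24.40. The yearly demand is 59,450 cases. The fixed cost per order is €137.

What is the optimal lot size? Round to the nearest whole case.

2DS/H = 2·59,450·137/24.4 = 667,594.26
EOQ = √667,594.26 ≈ 817.06

817 cases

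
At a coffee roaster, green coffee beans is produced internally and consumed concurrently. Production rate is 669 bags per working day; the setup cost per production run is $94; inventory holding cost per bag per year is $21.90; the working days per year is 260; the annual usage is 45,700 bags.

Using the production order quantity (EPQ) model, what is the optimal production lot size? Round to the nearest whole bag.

729 bags

Daily demand d = 45,700/260 = 175.769; p = 669; 1 − d/p = 0.73727
EPQ = √(2DS / (H(1 − d/p)))
    = √(2 × 45,700 × 94 / (21.9 × 0.73727)) ≈ 729.46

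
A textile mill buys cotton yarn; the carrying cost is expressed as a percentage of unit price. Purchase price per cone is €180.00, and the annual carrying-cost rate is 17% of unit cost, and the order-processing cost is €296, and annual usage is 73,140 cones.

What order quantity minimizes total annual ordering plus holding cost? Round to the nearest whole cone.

1,190 cones

Carrying cost H = €180 × 17% = €30.6000/cone/yr
2DS/H = 2·73,140·296/30.6 = 1,414,996.08
EOQ = √1,414,996.08 ≈ 1,189.54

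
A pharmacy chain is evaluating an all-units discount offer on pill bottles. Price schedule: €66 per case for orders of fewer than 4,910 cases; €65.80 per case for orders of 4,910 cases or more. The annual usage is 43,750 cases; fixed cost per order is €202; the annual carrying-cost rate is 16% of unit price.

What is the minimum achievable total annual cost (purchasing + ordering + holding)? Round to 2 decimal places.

H₁ = 16%×€66 = €10.5600;  H₂ = 16%×€65.80 = €10.5280
EOQ₁ = √(2×43,750×202/10.5600) = 1,293.74  (< 4,910, feasible at tier 1)
EOQ₂ = √(2×43,750×202/10.5280) = 1,295.71  (< 4,910 → use Q = 4,910 at tier-2 price)
TC(tier 1 (EOQ₁), Q≈1,293.7) = €2,901,161.92
TC(tier 2, Q≈4,910.0) = €2,906,396.14
Minimum at tier 1 (EOQ₁): €2,901,161.92

€2,901,161.92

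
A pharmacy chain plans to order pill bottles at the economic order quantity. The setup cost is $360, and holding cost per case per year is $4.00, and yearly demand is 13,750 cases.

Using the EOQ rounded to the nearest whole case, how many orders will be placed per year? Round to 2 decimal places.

8.74 orders per year

EOQ = √(2DS/H) = √(2 × 13,750 × 360 / 4)
    = √(2,475,000.00) ≈ 1,573.21 → Q = 1,573
Orders per year = D/Q = 13,750 / 1,573 = 8.741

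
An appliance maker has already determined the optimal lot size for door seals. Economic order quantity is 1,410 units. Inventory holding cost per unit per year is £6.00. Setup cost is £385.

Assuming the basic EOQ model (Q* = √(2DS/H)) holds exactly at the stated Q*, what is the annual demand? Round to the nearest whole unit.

EOQ relation: Q² = 2DS/H, so rearrange for the unknown.
D = Q²H / (2S) = 1,410² × 6 / (2 × 385) = 15,491.69

15,492 units per year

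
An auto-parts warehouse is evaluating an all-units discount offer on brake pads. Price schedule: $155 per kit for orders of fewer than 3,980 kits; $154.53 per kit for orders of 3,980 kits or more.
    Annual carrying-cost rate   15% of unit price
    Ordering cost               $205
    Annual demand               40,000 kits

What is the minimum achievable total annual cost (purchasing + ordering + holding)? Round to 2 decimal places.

H₁ = 15%×$155 = $23.2500;  H₂ = 15%×$154.53 = $23.1795
EOQ₁ = √(2×40,000×205/23.2500) = 839.87  (< 3,980, feasible at tier 1)
EOQ₂ = √(2×40,000×205/23.1795) = 841.14  (< 3,980 → use Q = 3,980 at tier-2 price)
TC(tier 1 (EOQ₁), Q≈839.9) = $6,219,526.90
TC(tier 2, Q≈3,980.0) = $6,229,387.51
Minimum at tier 1 (EOQ₁): $6,219,526.90

$6,219,526.90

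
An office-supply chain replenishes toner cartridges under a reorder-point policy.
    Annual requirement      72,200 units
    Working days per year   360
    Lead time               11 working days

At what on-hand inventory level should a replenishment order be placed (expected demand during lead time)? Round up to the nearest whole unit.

Daily demand d = 72,200 / 360 = 200.556 units/day
Demand during lead time = 200.556 × 11 = 2,206.11
Reorder point = 2,206.11 → round up

2,207 units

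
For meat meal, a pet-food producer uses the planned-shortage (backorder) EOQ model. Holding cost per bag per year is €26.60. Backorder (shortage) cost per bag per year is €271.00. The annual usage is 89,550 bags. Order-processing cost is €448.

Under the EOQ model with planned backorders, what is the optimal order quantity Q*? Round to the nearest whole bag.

Q* = √(2DS/H) · √((H + b)/b)
   = √(2 × 89,550 × 448 / 26.6) · √((26.6 + 271) / 271)
   = 1,736.785 × 1.0479 ≈ 1,820.03

1,820 bags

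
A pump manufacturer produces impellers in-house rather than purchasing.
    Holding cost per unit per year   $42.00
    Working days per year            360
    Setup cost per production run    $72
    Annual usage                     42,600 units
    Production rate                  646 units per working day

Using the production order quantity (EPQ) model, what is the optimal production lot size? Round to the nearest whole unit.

423 units

d = 42,600/360 = 118.3333 units/day;  effective holding cost H(1 − d/p) = 42·(1 − 118.3333/646) = 34.30650
Q* = √(2DS / H_eff) = √(2·42,600·72 / 34.30650) ≈ 422.86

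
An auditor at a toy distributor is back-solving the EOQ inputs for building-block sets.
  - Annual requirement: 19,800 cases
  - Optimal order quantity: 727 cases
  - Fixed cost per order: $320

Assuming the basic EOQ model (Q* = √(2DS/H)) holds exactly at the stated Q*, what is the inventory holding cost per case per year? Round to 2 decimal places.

$23.98

Since Q* = (2DS/H)^½, squaring gives Q*²·H = 2DS.
H = 2DS / Q² = 2 × 19,800 × 320 / 727² = 23.9760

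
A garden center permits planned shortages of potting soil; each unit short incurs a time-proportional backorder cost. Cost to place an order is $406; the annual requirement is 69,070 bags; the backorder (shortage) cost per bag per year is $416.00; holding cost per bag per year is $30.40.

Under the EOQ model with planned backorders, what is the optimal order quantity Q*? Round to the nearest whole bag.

Basic EOQ = √(2·69,070·406/30.4) = 1,358.270
Backorder adjustment √((H+b)/b) = √((30.4+416)/416) = 1.0359
Q* = 1,358.270 × 1.0359 ≈ 1,407.02

1,407 bags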